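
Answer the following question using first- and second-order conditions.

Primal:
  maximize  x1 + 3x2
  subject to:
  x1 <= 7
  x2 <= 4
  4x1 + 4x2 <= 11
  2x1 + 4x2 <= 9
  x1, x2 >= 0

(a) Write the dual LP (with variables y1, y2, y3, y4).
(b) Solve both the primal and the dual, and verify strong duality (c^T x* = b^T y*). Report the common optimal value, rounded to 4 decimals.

The standard primal-dual pair for 'max c^T x s.t. A x <= b, x >= 0' is:
  Dual:  min b^T y  s.t.  A^T y >= c,  y >= 0.

So the dual LP is:
  minimize  7y1 + 4y2 + 11y3 + 9y4
  subject to:
    y1 + 4y3 + 2y4 >= 1
    y2 + 4y3 + 4y4 >= 3
    y1, y2, y3, y4 >= 0

Solving the primal: x* = (0, 2.25).
  primal value c^T x* = 6.75.
Solving the dual: y* = (0, 0, 0, 0.75).
  dual value b^T y* = 6.75.
Strong duality: c^T x* = b^T y*. Confirmed.

6.75


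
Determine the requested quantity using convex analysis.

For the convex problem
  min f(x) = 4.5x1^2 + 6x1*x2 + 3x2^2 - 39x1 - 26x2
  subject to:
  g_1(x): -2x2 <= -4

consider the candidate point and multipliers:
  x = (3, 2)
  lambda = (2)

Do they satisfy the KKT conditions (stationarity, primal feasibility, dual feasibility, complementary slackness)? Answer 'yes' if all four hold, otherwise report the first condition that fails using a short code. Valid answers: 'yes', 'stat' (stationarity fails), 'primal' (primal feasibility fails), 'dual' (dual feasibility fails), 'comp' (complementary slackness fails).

Gradient of f: grad f(x) = Q x + c = (0, 4)
Constraint values g_i(x) = a_i^T x - b_i:
  g_1((3, 2)) = 0
Stationarity residual: grad f(x) + sum_i lambda_i a_i = (0, 0)
  -> stationarity OK
Primal feasibility (all g_i <= 0): OK
Dual feasibility (all lambda_i >= 0): OK
Complementary slackness (lambda_i * g_i(x) = 0 for all i): OK

Verdict: yes, KKT holds.

yes


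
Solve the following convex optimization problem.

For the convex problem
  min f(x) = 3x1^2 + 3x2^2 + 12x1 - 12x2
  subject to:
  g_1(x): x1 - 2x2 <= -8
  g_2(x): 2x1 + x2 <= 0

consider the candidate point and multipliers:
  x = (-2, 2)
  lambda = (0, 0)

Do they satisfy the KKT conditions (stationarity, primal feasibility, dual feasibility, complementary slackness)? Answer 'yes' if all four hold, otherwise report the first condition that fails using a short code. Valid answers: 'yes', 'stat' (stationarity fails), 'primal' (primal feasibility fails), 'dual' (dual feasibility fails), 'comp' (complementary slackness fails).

Gradient of f: grad f(x) = Q x + c = (0, 0)
Constraint values g_i(x) = a_i^T x - b_i:
  g_1((-2, 2)) = 2
  g_2((-2, 2)) = -2
Stationarity residual: grad f(x) + sum_i lambda_i a_i = (0, 0)
  -> stationarity OK
Primal feasibility (all g_i <= 0): FAILS
Dual feasibility (all lambda_i >= 0): OK
Complementary slackness (lambda_i * g_i(x) = 0 for all i): OK

Verdict: the first failing condition is primal_feasibility -> primal.

primal


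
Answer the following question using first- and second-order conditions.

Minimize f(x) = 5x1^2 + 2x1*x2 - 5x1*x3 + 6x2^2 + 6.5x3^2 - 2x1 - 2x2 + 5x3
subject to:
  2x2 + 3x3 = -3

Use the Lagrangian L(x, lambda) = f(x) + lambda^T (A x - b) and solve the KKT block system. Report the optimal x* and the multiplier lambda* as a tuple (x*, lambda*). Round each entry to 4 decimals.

Form the Lagrangian:
  L(x, lambda) = (1/2) x^T Q x + c^T x + lambda^T (A x - b)
Stationarity (grad_x L = 0): Q x + c + A^T lambda = 0.
Primal feasibility: A x = b.

This gives the KKT block system:
  [ Q   A^T ] [ x     ]   [-c ]
  [ A    0  ] [ lambda ] = [ b ]

Solving the linear system:
  x*      = (-0.2381, -0.1161, -0.9226)
  lambda* = (1.9345)
  f(x*)   = 0.9494

x* = (-0.2381, -0.1161, -0.9226), lambda* = (1.9345)


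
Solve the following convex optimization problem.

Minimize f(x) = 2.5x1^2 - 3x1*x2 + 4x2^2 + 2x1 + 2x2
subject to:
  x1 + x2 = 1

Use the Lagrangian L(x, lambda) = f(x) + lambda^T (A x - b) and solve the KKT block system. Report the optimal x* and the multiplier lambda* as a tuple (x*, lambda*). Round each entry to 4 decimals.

Form the Lagrangian:
  L(x, lambda) = (1/2) x^T Q x + c^T x + lambda^T (A x - b)
Stationarity (grad_x L = 0): Q x + c + A^T lambda = 0.
Primal feasibility: A x = b.

This gives the KKT block system:
  [ Q   A^T ] [ x     ]   [-c ]
  [ A    0  ] [ lambda ] = [ b ]

Solving the linear system:
  x*      = (0.5789, 0.4211)
  lambda* = (-3.6316)
  f(x*)   = 2.8158

x* = (0.5789, 0.4211), lambda* = (-3.6316)


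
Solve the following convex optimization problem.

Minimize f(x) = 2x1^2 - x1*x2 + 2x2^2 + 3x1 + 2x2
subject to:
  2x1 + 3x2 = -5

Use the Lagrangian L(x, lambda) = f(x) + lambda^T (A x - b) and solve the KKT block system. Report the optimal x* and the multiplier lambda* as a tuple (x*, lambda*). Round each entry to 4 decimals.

Form the Lagrangian:
  L(x, lambda) = (1/2) x^T Q x + c^T x + lambda^T (A x - b)
Stationarity (grad_x L = 0): Q x + c + A^T lambda = 0.
Primal feasibility: A x = b.

This gives the KKT block system:
  [ Q   A^T ] [ x     ]   [-c ]
  [ A    0  ] [ lambda ] = [ b ]

Solving the linear system:
  x*      = (-1.0938, -0.9375)
  lambda* = (0.2188)
  f(x*)   = -2.0312

x* = (-1.0938, -0.9375), lambda* = (0.2188)


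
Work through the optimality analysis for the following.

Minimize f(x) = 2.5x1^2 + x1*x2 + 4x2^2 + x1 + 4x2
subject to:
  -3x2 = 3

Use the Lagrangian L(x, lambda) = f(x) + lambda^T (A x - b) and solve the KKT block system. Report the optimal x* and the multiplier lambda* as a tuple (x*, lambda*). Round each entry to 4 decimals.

Form the Lagrangian:
  L(x, lambda) = (1/2) x^T Q x + c^T x + lambda^T (A x - b)
Stationarity (grad_x L = 0): Q x + c + A^T lambda = 0.
Primal feasibility: A x = b.

This gives the KKT block system:
  [ Q   A^T ] [ x     ]   [-c ]
  [ A    0  ] [ lambda ] = [ b ]

Solving the linear system:
  x*      = (0, -1)
  lambda* = (-1.3333)
  f(x*)   = 0

x* = (0, -1), lambda* = (-1.3333)


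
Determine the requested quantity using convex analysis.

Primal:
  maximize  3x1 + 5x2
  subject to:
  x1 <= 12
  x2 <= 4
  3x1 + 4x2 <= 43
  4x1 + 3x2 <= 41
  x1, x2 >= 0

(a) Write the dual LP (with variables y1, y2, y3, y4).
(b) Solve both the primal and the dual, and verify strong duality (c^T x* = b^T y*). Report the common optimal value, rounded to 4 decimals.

The standard primal-dual pair for 'max c^T x s.t. A x <= b, x >= 0' is:
  Dual:  min b^T y  s.t.  A^T y >= c,  y >= 0.

So the dual LP is:
  minimize  12y1 + 4y2 + 43y3 + 41y4
  subject to:
    y1 + 3y3 + 4y4 >= 3
    y2 + 4y3 + 3y4 >= 5
    y1, y2, y3, y4 >= 0

Solving the primal: x* = (7.25, 4).
  primal value c^T x* = 41.75.
Solving the dual: y* = (0, 2.75, 0, 0.75).
  dual value b^T y* = 41.75.
Strong duality: c^T x* = b^T y*. Confirmed.

41.75


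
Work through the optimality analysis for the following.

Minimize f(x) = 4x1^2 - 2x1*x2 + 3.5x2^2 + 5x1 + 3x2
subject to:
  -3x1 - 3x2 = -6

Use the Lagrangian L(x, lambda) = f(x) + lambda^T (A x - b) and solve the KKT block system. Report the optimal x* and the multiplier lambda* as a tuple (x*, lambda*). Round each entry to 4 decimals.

Form the Lagrangian:
  L(x, lambda) = (1/2) x^T Q x + c^T x + lambda^T (A x - b)
Stationarity (grad_x L = 0): Q x + c + A^T lambda = 0.
Primal feasibility: A x = b.

This gives the KKT block system:
  [ Q   A^T ] [ x     ]   [-c ]
  [ A    0  ] [ lambda ] = [ b ]

Solving the linear system:
  x*      = (0.8421, 1.1579)
  lambda* = (3.1404)
  f(x*)   = 13.2632

x* = (0.8421, 1.1579), lambda* = (3.1404)


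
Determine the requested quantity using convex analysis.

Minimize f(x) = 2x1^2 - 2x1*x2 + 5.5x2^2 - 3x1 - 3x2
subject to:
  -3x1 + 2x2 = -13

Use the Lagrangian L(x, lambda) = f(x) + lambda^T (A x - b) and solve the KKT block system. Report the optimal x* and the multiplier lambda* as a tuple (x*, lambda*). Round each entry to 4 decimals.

Form the Lagrangian:
  L(x, lambda) = (1/2) x^T Q x + c^T x + lambda^T (A x - b)
Stationarity (grad_x L = 0): Q x + c + A^T lambda = 0.
Primal feasibility: A x = b.

This gives the KKT block system:
  [ Q   A^T ] [ x     ]   [-c ]
  [ A    0  ] [ lambda ] = [ b ]

Solving the linear system:
  x*      = (4.4725, 0.2088)
  lambda* = (4.8242)
  f(x*)   = 24.3352

x* = (4.4725, 0.2088), lambda* = (4.8242)


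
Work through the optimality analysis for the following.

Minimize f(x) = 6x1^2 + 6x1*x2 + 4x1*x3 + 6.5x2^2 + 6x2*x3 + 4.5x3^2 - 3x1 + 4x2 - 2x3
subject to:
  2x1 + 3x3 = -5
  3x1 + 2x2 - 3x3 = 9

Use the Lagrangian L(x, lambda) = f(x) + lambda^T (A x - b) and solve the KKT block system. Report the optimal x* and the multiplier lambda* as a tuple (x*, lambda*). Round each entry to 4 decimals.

Form the Lagrangian:
  L(x, lambda) = (1/2) x^T Q x + c^T x + lambda^T (A x - b)
Stationarity (grad_x L = 0): Q x + c + A^T lambda = 0.
Primal feasibility: A x = b.

This gives the KKT block system:
  [ Q   A^T ] [ x     ]   [-c ]
  [ A    0  ] [ lambda ] = [ b ]

Solving the linear system:
  x*      = (0.5412, 0.647, -2.0275)
  lambda* = (2.9868, -1.7467)
  f(x*)   = 17.8367

x* = (0.5412, 0.647, -2.0275), lambda* = (2.9868, -1.7467)


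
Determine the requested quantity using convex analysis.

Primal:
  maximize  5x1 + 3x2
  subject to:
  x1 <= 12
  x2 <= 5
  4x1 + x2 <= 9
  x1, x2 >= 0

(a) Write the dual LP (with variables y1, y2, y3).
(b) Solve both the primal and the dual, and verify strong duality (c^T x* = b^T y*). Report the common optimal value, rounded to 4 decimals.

The standard primal-dual pair for 'max c^T x s.t. A x <= b, x >= 0' is:
  Dual:  min b^T y  s.t.  A^T y >= c,  y >= 0.

So the dual LP is:
  minimize  12y1 + 5y2 + 9y3
  subject to:
    y1 + 4y3 >= 5
    y2 + y3 >= 3
    y1, y2, y3 >= 0

Solving the primal: x* = (1, 5).
  primal value c^T x* = 20.
Solving the dual: y* = (0, 1.75, 1.25).
  dual value b^T y* = 20.
Strong duality: c^T x* = b^T y*. Confirmed.

20


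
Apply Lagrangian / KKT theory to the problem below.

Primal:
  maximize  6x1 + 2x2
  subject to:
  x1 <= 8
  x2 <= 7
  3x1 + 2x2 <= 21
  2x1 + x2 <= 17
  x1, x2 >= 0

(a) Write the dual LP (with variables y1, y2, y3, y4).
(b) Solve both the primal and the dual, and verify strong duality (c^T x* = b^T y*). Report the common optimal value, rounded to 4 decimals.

The standard primal-dual pair for 'max c^T x s.t. A x <= b, x >= 0' is:
  Dual:  min b^T y  s.t.  A^T y >= c,  y >= 0.

So the dual LP is:
  minimize  8y1 + 7y2 + 21y3 + 17y4
  subject to:
    y1 + 3y3 + 2y4 >= 6
    y2 + 2y3 + y4 >= 2
    y1, y2, y3, y4 >= 0

Solving the primal: x* = (7, 0).
  primal value c^T x* = 42.
Solving the dual: y* = (0, 0, 2, 0).
  dual value b^T y* = 42.
Strong duality: c^T x* = b^T y*. Confirmed.

42


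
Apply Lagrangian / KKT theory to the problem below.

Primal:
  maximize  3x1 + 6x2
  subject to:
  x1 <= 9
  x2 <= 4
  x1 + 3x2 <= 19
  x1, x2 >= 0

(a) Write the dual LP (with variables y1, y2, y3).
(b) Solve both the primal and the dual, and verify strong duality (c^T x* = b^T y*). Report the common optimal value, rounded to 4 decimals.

The standard primal-dual pair for 'max c^T x s.t. A x <= b, x >= 0' is:
  Dual:  min b^T y  s.t.  A^T y >= c,  y >= 0.

So the dual LP is:
  minimize  9y1 + 4y2 + 19y3
  subject to:
    y1 + y3 >= 3
    y2 + 3y3 >= 6
    y1, y2, y3 >= 0

Solving the primal: x* = (9, 3.3333).
  primal value c^T x* = 47.
Solving the dual: y* = (1, 0, 2).
  dual value b^T y* = 47.
Strong duality: c^T x* = b^T y*. Confirmed.

47


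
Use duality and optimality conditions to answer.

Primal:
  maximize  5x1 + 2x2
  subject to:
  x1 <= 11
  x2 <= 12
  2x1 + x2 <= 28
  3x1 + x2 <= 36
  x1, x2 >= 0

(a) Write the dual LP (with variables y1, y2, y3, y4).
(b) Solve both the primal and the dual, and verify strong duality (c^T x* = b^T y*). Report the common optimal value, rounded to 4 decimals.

The standard primal-dual pair for 'max c^T x s.t. A x <= b, x >= 0' is:
  Dual:  min b^T y  s.t.  A^T y >= c,  y >= 0.

So the dual LP is:
  minimize  11y1 + 12y2 + 28y3 + 36y4
  subject to:
    y1 + 2y3 + 3y4 >= 5
    y2 + y3 + y4 >= 2
    y1, y2, y3, y4 >= 0

Solving the primal: x* = (8, 12).
  primal value c^T x* = 64.
Solving the dual: y* = (0, 0.3333, 0, 1.6667).
  dual value b^T y* = 64.
Strong duality: c^T x* = b^T y*. Confirmed.

64


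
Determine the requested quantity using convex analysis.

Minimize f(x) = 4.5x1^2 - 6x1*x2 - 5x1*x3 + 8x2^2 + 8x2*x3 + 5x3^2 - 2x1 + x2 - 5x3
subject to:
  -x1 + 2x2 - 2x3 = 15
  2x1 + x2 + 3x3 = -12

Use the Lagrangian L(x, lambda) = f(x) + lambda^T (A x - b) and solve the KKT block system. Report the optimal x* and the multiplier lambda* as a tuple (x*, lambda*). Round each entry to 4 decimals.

Form the Lagrangian:
  L(x, lambda) = (1/2) x^T Q x + c^T x + lambda^T (A x - b)
Stationarity (grad_x L = 0): Q x + c + A^T lambda = 0.
Primal feasibility: A x = b.

This gives the KKT block system:
  [ Q   A^T ] [ x     ]   [-c ]
  [ A    0  ] [ lambda ] = [ b ]

Solving the linear system:
  x*      = (-1.2003, 2.775, -4.1248)
  lambda* = (-9.6072, -0.3893)
  f(x*)   = 82.6181

x* = (-1.2003, 2.775, -4.1248), lambda* = (-9.6072, -0.3893)


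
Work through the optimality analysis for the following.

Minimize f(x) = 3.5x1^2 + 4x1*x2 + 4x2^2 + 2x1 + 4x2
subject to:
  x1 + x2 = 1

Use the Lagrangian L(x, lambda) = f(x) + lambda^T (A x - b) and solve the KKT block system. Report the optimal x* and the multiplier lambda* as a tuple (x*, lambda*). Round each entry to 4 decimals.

Form the Lagrangian:
  L(x, lambda) = (1/2) x^T Q x + c^T x + lambda^T (A x - b)
Stationarity (grad_x L = 0): Q x + c + A^T lambda = 0.
Primal feasibility: A x = b.

This gives the KKT block system:
  [ Q   A^T ] [ x     ]   [-c ]
  [ A    0  ] [ lambda ] = [ b ]

Solving the linear system:
  x*      = (0.8571, 0.1429)
  lambda* = (-8.5714)
  f(x*)   = 5.4286

x* = (0.8571, 0.1429), lambda* = (-8.5714)


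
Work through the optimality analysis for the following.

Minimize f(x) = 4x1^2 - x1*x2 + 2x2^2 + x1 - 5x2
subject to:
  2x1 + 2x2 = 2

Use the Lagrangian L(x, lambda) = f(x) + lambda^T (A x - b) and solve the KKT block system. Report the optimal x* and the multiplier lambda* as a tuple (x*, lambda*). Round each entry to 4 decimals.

Form the Lagrangian:
  L(x, lambda) = (1/2) x^T Q x + c^T x + lambda^T (A x - b)
Stationarity (grad_x L = 0): Q x + c + A^T lambda = 0.
Primal feasibility: A x = b.

This gives the KKT block system:
  [ Q   A^T ] [ x     ]   [-c ]
  [ A    0  ] [ lambda ] = [ b ]

Solving the linear system:
  x*      = (-0.0714, 1.0714)
  lambda* = (0.3214)
  f(x*)   = -3.0357

x* = (-0.0714, 1.0714), lambda* = (0.3214)


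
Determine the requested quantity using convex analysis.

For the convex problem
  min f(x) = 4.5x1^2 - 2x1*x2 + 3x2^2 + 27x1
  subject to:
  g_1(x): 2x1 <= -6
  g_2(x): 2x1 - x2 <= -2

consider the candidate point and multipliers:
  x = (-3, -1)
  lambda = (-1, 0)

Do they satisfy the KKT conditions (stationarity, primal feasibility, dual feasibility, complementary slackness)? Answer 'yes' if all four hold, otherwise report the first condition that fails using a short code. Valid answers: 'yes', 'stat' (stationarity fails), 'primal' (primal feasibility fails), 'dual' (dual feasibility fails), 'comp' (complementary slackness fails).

Gradient of f: grad f(x) = Q x + c = (2, 0)
Constraint values g_i(x) = a_i^T x - b_i:
  g_1((-3, -1)) = 0
  g_2((-3, -1)) = -3
Stationarity residual: grad f(x) + sum_i lambda_i a_i = (0, 0)
  -> stationarity OK
Primal feasibility (all g_i <= 0): OK
Dual feasibility (all lambda_i >= 0): FAILS
Complementary slackness (lambda_i * g_i(x) = 0 for all i): OK

Verdict: the first failing condition is dual_feasibility -> dual.

dual


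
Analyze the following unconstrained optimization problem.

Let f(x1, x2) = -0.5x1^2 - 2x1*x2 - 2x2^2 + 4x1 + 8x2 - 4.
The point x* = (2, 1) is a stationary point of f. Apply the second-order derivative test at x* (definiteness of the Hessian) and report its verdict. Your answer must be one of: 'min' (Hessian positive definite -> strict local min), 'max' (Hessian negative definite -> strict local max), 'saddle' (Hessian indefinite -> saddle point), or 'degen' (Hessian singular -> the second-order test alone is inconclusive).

Compute the Hessian H = grad^2 f:
  H = [[-1, -2], [-2, -4]]
Verify stationarity: grad f(x*) = H x* + g = (0, 0).
Eigenvalues of H: -5, 0.
H has a zero eigenvalue (singular; negative semidefinite but not definite), so H is neither positive definite, negative definite, nor indefinite. The second-order test alone is inconclusive -> degen.
(Indeed, f is constant along the null direction of H through x*, so x* is not a strict local extremum.)

degen


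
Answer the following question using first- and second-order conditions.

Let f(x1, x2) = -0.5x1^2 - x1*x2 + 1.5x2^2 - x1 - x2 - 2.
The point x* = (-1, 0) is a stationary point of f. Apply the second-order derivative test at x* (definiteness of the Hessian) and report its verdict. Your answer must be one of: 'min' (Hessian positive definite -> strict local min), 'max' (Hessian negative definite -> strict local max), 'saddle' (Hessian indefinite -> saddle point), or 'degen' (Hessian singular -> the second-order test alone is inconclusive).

Compute the Hessian H = grad^2 f:
  H = [[-1, -1], [-1, 3]]
Verify stationarity: grad f(x*) = H x* + g = (0, 0).
Eigenvalues of H: -1.2361, 3.2361.
Eigenvalues have mixed signs, so H is indefinite -> x* is a saddle point.

saddle


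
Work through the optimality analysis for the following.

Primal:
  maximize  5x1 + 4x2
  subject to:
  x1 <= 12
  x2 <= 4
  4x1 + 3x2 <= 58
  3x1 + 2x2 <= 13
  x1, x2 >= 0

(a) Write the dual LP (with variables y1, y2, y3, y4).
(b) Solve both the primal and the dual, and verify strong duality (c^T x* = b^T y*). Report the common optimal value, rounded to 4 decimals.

The standard primal-dual pair for 'max c^T x s.t. A x <= b, x >= 0' is:
  Dual:  min b^T y  s.t.  A^T y >= c,  y >= 0.

So the dual LP is:
  minimize  12y1 + 4y2 + 58y3 + 13y4
  subject to:
    y1 + 4y3 + 3y4 >= 5
    y2 + 3y3 + 2y4 >= 4
    y1, y2, y3, y4 >= 0

Solving the primal: x* = (1.6667, 4).
  primal value c^T x* = 24.3333.
Solving the dual: y* = (0, 0.6667, 0, 1.6667).
  dual value b^T y* = 24.3333.
Strong duality: c^T x* = b^T y*. Confirmed.

24.3333


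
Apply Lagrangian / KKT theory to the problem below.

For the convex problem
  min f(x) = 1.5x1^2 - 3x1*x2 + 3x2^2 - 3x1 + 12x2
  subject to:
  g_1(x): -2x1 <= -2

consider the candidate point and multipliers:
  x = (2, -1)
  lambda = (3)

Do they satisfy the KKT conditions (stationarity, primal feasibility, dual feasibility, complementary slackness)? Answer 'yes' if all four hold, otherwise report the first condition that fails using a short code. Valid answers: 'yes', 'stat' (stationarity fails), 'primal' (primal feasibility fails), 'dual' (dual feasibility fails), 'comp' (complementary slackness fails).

Gradient of f: grad f(x) = Q x + c = (6, 0)
Constraint values g_i(x) = a_i^T x - b_i:
  g_1((2, -1)) = -2
Stationarity residual: grad f(x) + sum_i lambda_i a_i = (0, 0)
  -> stationarity OK
Primal feasibility (all g_i <= 0): OK
Dual feasibility (all lambda_i >= 0): OK
Complementary slackness (lambda_i * g_i(x) = 0 for all i): FAILS

Verdict: the first failing condition is complementary_slackness -> comp.

comp


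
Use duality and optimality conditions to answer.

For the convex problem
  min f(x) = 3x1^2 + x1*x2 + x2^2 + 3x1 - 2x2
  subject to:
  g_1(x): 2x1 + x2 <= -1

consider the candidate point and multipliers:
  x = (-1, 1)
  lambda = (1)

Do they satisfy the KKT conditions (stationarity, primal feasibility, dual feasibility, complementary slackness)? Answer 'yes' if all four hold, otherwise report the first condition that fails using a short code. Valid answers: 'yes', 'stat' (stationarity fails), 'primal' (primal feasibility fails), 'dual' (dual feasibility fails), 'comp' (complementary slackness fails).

Gradient of f: grad f(x) = Q x + c = (-2, -1)
Constraint values g_i(x) = a_i^T x - b_i:
  g_1((-1, 1)) = 0
Stationarity residual: grad f(x) + sum_i lambda_i a_i = (0, 0)
  -> stationarity OK
Primal feasibility (all g_i <= 0): OK
Dual feasibility (all lambda_i >= 0): OK
Complementary slackness (lambda_i * g_i(x) = 0 for all i): OK

Verdict: yes, KKT holds.

yes


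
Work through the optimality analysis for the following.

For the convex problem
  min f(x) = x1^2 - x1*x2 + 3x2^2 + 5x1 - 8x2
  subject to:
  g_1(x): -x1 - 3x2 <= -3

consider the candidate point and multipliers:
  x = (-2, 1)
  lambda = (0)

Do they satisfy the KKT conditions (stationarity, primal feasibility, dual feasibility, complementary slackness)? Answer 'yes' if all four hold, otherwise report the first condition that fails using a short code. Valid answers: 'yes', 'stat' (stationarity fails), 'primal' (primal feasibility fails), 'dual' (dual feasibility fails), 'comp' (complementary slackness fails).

Gradient of f: grad f(x) = Q x + c = (0, 0)
Constraint values g_i(x) = a_i^T x - b_i:
  g_1((-2, 1)) = 2
Stationarity residual: grad f(x) + sum_i lambda_i a_i = (0, 0)
  -> stationarity OK
Primal feasibility (all g_i <= 0): FAILS
Dual feasibility (all lambda_i >= 0): OK
Complementary slackness (lambda_i * g_i(x) = 0 for all i): OK

Verdict: the first failing condition is primal_feasibility -> primal.

primal


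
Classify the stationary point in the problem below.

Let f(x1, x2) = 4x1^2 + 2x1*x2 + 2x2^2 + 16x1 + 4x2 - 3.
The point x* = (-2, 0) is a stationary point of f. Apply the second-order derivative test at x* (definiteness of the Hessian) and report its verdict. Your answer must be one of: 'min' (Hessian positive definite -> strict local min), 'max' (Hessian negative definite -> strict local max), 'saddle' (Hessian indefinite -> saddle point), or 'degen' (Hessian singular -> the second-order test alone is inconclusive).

Compute the Hessian H = grad^2 f:
  H = [[8, 2], [2, 4]]
Verify stationarity: grad f(x*) = H x* + g = (0, 0).
Eigenvalues of H: 3.1716, 8.8284.
Both eigenvalues > 0, so H is positive definite -> x* is a strict local min.

min


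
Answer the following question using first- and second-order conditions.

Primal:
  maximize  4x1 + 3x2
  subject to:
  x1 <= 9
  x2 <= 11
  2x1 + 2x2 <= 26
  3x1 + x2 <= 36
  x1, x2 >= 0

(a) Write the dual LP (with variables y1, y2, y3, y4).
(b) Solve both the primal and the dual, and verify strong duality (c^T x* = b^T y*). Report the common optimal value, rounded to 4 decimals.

The standard primal-dual pair for 'max c^T x s.t. A x <= b, x >= 0' is:
  Dual:  min b^T y  s.t.  A^T y >= c,  y >= 0.

So the dual LP is:
  minimize  9y1 + 11y2 + 26y3 + 36y4
  subject to:
    y1 + 2y3 + 3y4 >= 4
    y2 + 2y3 + y4 >= 3
    y1, y2, y3, y4 >= 0

Solving the primal: x* = (9, 4).
  primal value c^T x* = 48.
Solving the dual: y* = (1, 0, 1.5, 0).
  dual value b^T y* = 48.
Strong duality: c^T x* = b^T y*. Confirmed.

48


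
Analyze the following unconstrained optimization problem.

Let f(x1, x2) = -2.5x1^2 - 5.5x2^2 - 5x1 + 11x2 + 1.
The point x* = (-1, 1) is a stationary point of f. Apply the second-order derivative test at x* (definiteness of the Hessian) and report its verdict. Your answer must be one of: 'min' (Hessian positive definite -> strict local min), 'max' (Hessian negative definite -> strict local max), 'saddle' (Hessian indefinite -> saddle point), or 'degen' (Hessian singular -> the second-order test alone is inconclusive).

Compute the Hessian H = grad^2 f:
  H = [[-5, 0], [0, -11]]
Verify stationarity: grad f(x*) = H x* + g = (0, 0).
Eigenvalues of H: -11, -5.
Both eigenvalues < 0, so H is negative definite -> x* is a strict local max.

max


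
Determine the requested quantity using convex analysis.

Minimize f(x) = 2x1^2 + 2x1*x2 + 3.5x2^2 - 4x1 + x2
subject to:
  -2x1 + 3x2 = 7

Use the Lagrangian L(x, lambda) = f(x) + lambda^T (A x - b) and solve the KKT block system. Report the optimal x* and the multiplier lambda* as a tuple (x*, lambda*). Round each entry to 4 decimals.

Form the Lagrangian:
  L(x, lambda) = (1/2) x^T Q x + c^T x + lambda^T (A x - b)
Stationarity (grad_x L = 0): Q x + c + A^T lambda = 0.
Primal feasibility: A x = b.

This gives the KKT block system:
  [ Q   A^T ] [ x     ]   [-c ]
  [ A    0  ] [ lambda ] = [ b ]

Solving the linear system:
  x*      = (-1.25, 1.5)
  lambda* = (-3)
  f(x*)   = 13.75

x* = (-1.25, 1.5), lambda* = (-3)


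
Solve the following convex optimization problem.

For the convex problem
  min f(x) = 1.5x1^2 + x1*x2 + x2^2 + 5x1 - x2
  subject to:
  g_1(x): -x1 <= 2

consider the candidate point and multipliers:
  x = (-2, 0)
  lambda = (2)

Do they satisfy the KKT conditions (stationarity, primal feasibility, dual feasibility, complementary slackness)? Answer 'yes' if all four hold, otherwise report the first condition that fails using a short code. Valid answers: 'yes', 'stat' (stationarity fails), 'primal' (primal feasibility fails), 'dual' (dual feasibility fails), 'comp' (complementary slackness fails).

Gradient of f: grad f(x) = Q x + c = (-1, -3)
Constraint values g_i(x) = a_i^T x - b_i:
  g_1((-2, 0)) = 0
Stationarity residual: grad f(x) + sum_i lambda_i a_i = (-3, -3)
  -> stationarity FAILS
Primal feasibility (all g_i <= 0): OK
Dual feasibility (all lambda_i >= 0): OK
Complementary slackness (lambda_i * g_i(x) = 0 for all i): OK

Verdict: the first failing condition is stationarity -> stat.

stat


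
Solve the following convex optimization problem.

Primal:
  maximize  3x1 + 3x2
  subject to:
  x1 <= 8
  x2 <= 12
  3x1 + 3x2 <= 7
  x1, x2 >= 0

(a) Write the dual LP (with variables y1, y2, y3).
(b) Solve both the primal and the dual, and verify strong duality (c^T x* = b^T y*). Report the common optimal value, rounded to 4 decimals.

The standard primal-dual pair for 'max c^T x s.t. A x <= b, x >= 0' is:
  Dual:  min b^T y  s.t.  A^T y >= c,  y >= 0.

So the dual LP is:
  minimize  8y1 + 12y2 + 7y3
  subject to:
    y1 + 3y3 >= 3
    y2 + 3y3 >= 3
    y1, y2, y3 >= 0

Solving the primal: x* = (2.3333, 0).
  primal value c^T x* = 7.
Solving the dual: y* = (0, 0, 1).
  dual value b^T y* = 7.
Strong duality: c^T x* = b^T y*. Confirmed.

7


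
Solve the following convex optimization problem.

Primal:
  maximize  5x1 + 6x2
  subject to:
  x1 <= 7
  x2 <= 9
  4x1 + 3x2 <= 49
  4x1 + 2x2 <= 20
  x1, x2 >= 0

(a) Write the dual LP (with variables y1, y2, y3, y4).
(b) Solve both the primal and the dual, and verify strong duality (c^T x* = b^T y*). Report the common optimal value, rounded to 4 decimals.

The standard primal-dual pair for 'max c^T x s.t. A x <= b, x >= 0' is:
  Dual:  min b^T y  s.t.  A^T y >= c,  y >= 0.

So the dual LP is:
  minimize  7y1 + 9y2 + 49y3 + 20y4
  subject to:
    y1 + 4y3 + 4y4 >= 5
    y2 + 3y3 + 2y4 >= 6
    y1, y2, y3, y4 >= 0

Solving the primal: x* = (0.5, 9).
  primal value c^T x* = 56.5.
Solving the dual: y* = (0, 3.5, 0, 1.25).
  dual value b^T y* = 56.5.
Strong duality: c^T x* = b^T y*. Confirmed.

56.5


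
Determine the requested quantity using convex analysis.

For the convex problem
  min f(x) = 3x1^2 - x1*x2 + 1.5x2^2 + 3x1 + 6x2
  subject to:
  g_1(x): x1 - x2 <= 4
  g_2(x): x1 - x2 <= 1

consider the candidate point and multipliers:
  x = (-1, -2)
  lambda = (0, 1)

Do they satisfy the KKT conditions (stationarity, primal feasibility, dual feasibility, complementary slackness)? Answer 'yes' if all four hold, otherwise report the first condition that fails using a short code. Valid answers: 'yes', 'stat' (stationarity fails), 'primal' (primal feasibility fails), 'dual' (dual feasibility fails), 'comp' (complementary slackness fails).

Gradient of f: grad f(x) = Q x + c = (-1, 1)
Constraint values g_i(x) = a_i^T x - b_i:
  g_1((-1, -2)) = -3
  g_2((-1, -2)) = 0
Stationarity residual: grad f(x) + sum_i lambda_i a_i = (0, 0)
  -> stationarity OK
Primal feasibility (all g_i <= 0): OK
Dual feasibility (all lambda_i >= 0): OK
Complementary slackness (lambda_i * g_i(x) = 0 for all i): OK

Verdict: yes, KKT holds.

yes


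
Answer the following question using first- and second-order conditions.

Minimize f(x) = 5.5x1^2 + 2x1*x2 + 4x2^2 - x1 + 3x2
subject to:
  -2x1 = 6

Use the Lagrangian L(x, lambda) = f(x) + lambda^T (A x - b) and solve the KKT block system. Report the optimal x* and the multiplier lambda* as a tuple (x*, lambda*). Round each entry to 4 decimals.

Form the Lagrangian:
  L(x, lambda) = (1/2) x^T Q x + c^T x + lambda^T (A x - b)
Stationarity (grad_x L = 0): Q x + c + A^T lambda = 0.
Primal feasibility: A x = b.

This gives the KKT block system:
  [ Q   A^T ] [ x     ]   [-c ]
  [ A    0  ] [ lambda ] = [ b ]

Solving the linear system:
  x*      = (-3, 0.375)
  lambda* = (-16.625)
  f(x*)   = 51.9375

x* = (-3, 0.375), lambda* = (-16.625)


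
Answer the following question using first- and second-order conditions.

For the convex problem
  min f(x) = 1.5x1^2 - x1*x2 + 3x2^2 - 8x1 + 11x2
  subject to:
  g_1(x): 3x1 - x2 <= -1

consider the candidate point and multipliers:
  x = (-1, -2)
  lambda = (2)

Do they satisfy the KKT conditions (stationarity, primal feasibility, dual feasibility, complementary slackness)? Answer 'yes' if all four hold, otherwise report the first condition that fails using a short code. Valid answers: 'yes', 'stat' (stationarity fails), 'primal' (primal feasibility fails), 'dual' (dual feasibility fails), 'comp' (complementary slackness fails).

Gradient of f: grad f(x) = Q x + c = (-9, 0)
Constraint values g_i(x) = a_i^T x - b_i:
  g_1((-1, -2)) = 0
Stationarity residual: grad f(x) + sum_i lambda_i a_i = (-3, -2)
  -> stationarity FAILS
Primal feasibility (all g_i <= 0): OK
Dual feasibility (all lambda_i >= 0): OK
Complementary slackness (lambda_i * g_i(x) = 0 for all i): OK

Verdict: the first failing condition is stationarity -> stat.

stat


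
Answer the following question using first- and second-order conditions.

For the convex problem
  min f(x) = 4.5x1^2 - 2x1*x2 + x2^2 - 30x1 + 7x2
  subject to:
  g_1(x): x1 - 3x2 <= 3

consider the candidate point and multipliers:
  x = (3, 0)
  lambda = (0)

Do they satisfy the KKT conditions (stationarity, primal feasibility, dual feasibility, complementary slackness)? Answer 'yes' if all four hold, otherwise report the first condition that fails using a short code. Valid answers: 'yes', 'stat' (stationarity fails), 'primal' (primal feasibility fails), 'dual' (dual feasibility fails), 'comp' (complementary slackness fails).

Gradient of f: grad f(x) = Q x + c = (-3, 1)
Constraint values g_i(x) = a_i^T x - b_i:
  g_1((3, 0)) = 0
Stationarity residual: grad f(x) + sum_i lambda_i a_i = (-3, 1)
  -> stationarity FAILS
Primal feasibility (all g_i <= 0): OK
Dual feasibility (all lambda_i >= 0): OK
Complementary slackness (lambda_i * g_i(x) = 0 for all i): OK

Verdict: the first failing condition is stationarity -> stat.

stat


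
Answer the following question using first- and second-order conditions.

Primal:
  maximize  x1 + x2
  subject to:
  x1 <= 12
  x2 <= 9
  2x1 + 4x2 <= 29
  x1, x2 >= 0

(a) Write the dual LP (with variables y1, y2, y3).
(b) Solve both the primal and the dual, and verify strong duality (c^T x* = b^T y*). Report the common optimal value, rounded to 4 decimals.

The standard primal-dual pair for 'max c^T x s.t. A x <= b, x >= 0' is:
  Dual:  min b^T y  s.t.  A^T y >= c,  y >= 0.

So the dual LP is:
  minimize  12y1 + 9y2 + 29y3
  subject to:
    y1 + 2y3 >= 1
    y2 + 4y3 >= 1
    y1, y2, y3 >= 0

Solving the primal: x* = (12, 1.25).
  primal value c^T x* = 13.25.
Solving the dual: y* = (0.5, 0, 0.25).
  dual value b^T y* = 13.25.
Strong duality: c^T x* = b^T y*. Confirmed.

13.25


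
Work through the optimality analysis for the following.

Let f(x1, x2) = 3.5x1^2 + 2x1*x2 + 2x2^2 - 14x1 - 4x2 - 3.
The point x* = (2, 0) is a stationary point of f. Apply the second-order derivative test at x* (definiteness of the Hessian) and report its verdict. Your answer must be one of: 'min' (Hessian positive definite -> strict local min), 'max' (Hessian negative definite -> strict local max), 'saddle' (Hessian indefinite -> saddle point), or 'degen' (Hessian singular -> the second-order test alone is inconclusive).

Compute the Hessian H = grad^2 f:
  H = [[7, 2], [2, 4]]
Verify stationarity: grad f(x*) = H x* + g = (0, 0).
Eigenvalues of H: 3, 8.
Both eigenvalues > 0, so H is positive definite -> x* is a strict local min.

min


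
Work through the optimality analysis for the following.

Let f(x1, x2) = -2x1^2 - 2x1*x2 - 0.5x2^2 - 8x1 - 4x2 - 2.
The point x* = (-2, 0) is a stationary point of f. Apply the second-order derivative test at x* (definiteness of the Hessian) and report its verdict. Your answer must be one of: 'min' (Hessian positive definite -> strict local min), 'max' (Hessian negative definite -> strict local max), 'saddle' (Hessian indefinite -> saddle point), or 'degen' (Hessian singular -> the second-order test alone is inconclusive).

Compute the Hessian H = grad^2 f:
  H = [[-4, -2], [-2, -1]]
Verify stationarity: grad f(x*) = H x* + g = (0, 0).
Eigenvalues of H: -5, 0.
H has a zero eigenvalue (singular; negative semidefinite but not definite), so H is neither positive definite, negative definite, nor indefinite. The second-order test alone is inconclusive -> degen.
(Indeed, f is constant along the null direction of H through x*, so x* is not a strict local extremum.)

degen


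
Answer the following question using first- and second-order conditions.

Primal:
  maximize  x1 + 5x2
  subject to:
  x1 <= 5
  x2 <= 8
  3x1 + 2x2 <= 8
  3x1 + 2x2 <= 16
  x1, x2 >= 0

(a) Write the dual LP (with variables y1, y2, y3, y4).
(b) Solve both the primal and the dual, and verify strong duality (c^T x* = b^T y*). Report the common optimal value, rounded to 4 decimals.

The standard primal-dual pair for 'max c^T x s.t. A x <= b, x >= 0' is:
  Dual:  min b^T y  s.t.  A^T y >= c,  y >= 0.

So the dual LP is:
  minimize  5y1 + 8y2 + 8y3 + 16y4
  subject to:
    y1 + 3y3 + 3y4 >= 1
    y2 + 2y3 + 2y4 >= 5
    y1, y2, y3, y4 >= 0

Solving the primal: x* = (0, 4).
  primal value c^T x* = 20.
Solving the dual: y* = (0, 0, 2.5, 0).
  dual value b^T y* = 20.
Strong duality: c^T x* = b^T y*. Confirmed.

20


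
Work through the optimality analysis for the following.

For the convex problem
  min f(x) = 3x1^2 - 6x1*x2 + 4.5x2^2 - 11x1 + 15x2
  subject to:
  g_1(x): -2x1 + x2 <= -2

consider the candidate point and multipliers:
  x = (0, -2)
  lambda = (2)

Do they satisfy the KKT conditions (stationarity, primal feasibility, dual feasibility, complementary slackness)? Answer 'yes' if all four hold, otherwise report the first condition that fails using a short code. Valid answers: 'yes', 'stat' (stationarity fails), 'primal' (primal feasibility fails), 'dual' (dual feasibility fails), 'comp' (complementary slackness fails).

Gradient of f: grad f(x) = Q x + c = (1, -3)
Constraint values g_i(x) = a_i^T x - b_i:
  g_1((0, -2)) = 0
Stationarity residual: grad f(x) + sum_i lambda_i a_i = (-3, -1)
  -> stationarity FAILS
Primal feasibility (all g_i <= 0): OK
Dual feasibility (all lambda_i >= 0): OK
Complementary slackness (lambda_i * g_i(x) = 0 for all i): OK

Verdict: the first failing condition is stationarity -> stat.

stat


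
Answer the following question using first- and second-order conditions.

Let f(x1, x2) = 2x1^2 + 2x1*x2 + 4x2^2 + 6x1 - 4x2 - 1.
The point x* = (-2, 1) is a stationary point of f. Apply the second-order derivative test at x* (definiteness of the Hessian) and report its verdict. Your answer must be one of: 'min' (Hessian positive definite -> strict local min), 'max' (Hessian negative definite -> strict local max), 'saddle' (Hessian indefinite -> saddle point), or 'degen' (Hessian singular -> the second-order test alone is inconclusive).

Compute the Hessian H = grad^2 f:
  H = [[4, 2], [2, 8]]
Verify stationarity: grad f(x*) = H x* + g = (0, 0).
Eigenvalues of H: 3.1716, 8.8284.
Both eigenvalues > 0, so H is positive definite -> x* is a strict local min.

min


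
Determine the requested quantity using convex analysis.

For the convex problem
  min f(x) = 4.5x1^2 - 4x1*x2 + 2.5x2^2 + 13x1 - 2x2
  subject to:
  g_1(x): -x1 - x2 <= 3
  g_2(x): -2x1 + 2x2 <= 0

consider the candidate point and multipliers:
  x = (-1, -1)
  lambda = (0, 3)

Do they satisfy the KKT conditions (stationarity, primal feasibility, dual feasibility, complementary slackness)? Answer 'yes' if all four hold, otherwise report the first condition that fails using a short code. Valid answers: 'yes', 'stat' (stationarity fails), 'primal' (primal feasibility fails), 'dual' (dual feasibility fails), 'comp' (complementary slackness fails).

Gradient of f: grad f(x) = Q x + c = (8, -3)
Constraint values g_i(x) = a_i^T x - b_i:
  g_1((-1, -1)) = -1
  g_2((-1, -1)) = 0
Stationarity residual: grad f(x) + sum_i lambda_i a_i = (2, 3)
  -> stationarity FAILS
Primal feasibility (all g_i <= 0): OK
Dual feasibility (all lambda_i >= 0): OK
Complementary slackness (lambda_i * g_i(x) = 0 for all i): OK

Verdict: the first failing condition is stationarity -> stat.

stat


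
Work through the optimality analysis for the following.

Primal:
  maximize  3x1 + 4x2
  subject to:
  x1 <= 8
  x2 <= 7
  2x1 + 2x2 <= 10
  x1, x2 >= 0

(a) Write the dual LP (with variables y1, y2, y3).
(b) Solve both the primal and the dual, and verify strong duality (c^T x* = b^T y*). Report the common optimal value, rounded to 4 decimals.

The standard primal-dual pair for 'max c^T x s.t. A x <= b, x >= 0' is:
  Dual:  min b^T y  s.t.  A^T y >= c,  y >= 0.

So the dual LP is:
  minimize  8y1 + 7y2 + 10y3
  subject to:
    y1 + 2y3 >= 3
    y2 + 2y3 >= 4
    y1, y2, y3 >= 0

Solving the primal: x* = (0, 5).
  primal value c^T x* = 20.
Solving the dual: y* = (0, 0, 2).
  dual value b^T y* = 20.
Strong duality: c^T x* = b^T y*. Confirmed.

20


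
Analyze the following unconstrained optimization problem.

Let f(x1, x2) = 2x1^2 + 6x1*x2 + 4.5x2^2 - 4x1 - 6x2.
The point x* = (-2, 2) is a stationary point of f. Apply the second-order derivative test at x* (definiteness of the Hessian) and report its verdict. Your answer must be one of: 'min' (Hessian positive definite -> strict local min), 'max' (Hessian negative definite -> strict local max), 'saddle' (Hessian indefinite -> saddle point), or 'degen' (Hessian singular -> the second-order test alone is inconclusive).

Compute the Hessian H = grad^2 f:
  H = [[4, 6], [6, 9]]
Verify stationarity: grad f(x*) = H x* + g = (0, 0).
Eigenvalues of H: 0, 13.
H has a zero eigenvalue (singular; positive semidefinite but not definite), so H is neither positive definite, negative definite, nor indefinite. The second-order test alone is inconclusive -> degen.
(Indeed, f is constant along the null direction of H through x*, so x* is not a strict local extremum.)

degen


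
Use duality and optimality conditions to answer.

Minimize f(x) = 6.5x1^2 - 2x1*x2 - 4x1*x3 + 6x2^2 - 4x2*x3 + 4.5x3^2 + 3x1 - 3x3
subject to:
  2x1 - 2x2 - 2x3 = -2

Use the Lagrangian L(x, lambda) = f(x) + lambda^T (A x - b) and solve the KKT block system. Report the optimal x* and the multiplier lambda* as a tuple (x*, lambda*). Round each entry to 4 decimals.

Form the Lagrangian:
  L(x, lambda) = (1/2) x^T Q x + c^T x + lambda^T (A x - b)
Stationarity (grad_x L = 0): Q x + c + A^T lambda = 0.
Primal feasibility: A x = b.

This gives the KKT block system:
  [ Q   A^T ] [ x     ]   [-c ]
  [ A    0  ] [ lambda ] = [ b ]

Solving the linear system:
  x*      = (-0.1228, 0.2982, 0.5789)
  lambda* = (0.7544)
  f(x*)   = -0.2982

x* = (-0.1228, 0.2982, 0.5789), lambda* = (0.7544)


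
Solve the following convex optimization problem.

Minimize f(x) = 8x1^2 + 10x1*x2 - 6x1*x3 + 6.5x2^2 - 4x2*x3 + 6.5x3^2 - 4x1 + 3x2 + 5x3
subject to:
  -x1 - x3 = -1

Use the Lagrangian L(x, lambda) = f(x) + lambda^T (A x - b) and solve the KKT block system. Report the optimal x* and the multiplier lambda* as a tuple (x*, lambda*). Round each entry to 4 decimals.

Form the Lagrangian:
  L(x, lambda) = (1/2) x^T Q x + c^T x + lambda^T (A x - b)
Stationarity (grad_x L = 0): Q x + c + A^T lambda = 0.
Primal feasibility: A x = b.

This gives the KKT block system:
  [ Q   A^T ] [ x     ]   [-c ]
  [ A    0  ] [ lambda ] = [ b ]

Solving the linear system:
  x*      = (1.0386, -1.0415, -0.0386)
  lambda* = (2.4332)
  f(x*)   = -2.5193

x* = (1.0386, -1.0415, -0.0386), lambda* = (2.4332)
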